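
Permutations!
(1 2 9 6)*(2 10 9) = [0, 10, 2, 3, 4, 5, 1, 7, 8, 6, 9] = (1 10 9 6)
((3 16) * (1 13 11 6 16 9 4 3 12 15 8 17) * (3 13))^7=(1 16 9 15 13 17 6 3 12 4 8 11)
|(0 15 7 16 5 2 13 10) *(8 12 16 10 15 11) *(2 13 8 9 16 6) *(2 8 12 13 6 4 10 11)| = 45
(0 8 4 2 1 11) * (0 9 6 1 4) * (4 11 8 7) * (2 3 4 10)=[7, 8, 11, 4, 3, 5, 1, 10, 0, 6, 2, 9]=(0 7 10 2 11 9 6 1 8)(3 4)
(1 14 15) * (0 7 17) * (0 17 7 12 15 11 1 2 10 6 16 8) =[12, 14, 10, 3, 4, 5, 16, 7, 0, 9, 6, 1, 15, 13, 11, 2, 8, 17] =(17)(0 12 15 2 10 6 16 8)(1 14 11)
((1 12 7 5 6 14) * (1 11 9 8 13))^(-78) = ((1 12 7 5 6 14 11 9 8 13))^(-78) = (1 7 6 11 8)(5 14 9 13 12)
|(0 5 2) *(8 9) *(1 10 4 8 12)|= 6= |(0 5 2)(1 10 4 8 9 12)|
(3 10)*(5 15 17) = (3 10)(5 15 17) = [0, 1, 2, 10, 4, 15, 6, 7, 8, 9, 3, 11, 12, 13, 14, 17, 16, 5]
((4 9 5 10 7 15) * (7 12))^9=((4 9 5 10 12 7 15))^9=(4 5 12 15 9 10 7)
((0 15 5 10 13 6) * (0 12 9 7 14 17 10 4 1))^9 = (0 1 4 5 15)(6 12 9 7 14 17 10 13)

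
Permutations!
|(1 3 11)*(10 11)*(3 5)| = 5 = |(1 5 3 10 11)|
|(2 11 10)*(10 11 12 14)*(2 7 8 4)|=|(2 12 14 10 7 8 4)|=7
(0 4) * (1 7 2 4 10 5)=[10, 7, 4, 3, 0, 1, 6, 2, 8, 9, 5]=(0 10 5 1 7 2 4)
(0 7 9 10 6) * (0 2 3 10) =(0 7 9)(2 3 10 6) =[7, 1, 3, 10, 4, 5, 2, 9, 8, 0, 6]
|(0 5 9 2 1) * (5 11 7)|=7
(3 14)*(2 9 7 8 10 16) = (2 9 7 8 10 16)(3 14) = [0, 1, 9, 14, 4, 5, 6, 8, 10, 7, 16, 11, 12, 13, 3, 15, 2]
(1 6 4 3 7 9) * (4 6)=(1 4 3 7 9)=[0, 4, 2, 7, 3, 5, 6, 9, 8, 1]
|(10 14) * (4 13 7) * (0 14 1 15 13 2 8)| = |(0 14 10 1 15 13 7 4 2 8)| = 10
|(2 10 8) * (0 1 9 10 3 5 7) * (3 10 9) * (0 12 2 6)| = 10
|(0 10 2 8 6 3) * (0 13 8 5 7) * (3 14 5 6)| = 21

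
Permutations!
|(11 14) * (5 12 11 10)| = |(5 12 11 14 10)| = 5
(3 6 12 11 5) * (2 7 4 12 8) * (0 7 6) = (0 7 4 12 11 5 3)(2 6 8) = [7, 1, 6, 0, 12, 3, 8, 4, 2, 9, 10, 5, 11]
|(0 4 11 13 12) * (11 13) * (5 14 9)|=|(0 4 13 12)(5 14 9)|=12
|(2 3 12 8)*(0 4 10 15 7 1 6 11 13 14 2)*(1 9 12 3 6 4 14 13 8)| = |(0 14 2 6 11 8)(1 4 10 15 7 9 12)| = 42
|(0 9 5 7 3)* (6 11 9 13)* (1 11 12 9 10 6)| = |(0 13 1 11 10 6 12 9 5 7 3)| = 11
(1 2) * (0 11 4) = [11, 2, 1, 3, 0, 5, 6, 7, 8, 9, 10, 4] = (0 11 4)(1 2)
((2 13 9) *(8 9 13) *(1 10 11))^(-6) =((13)(1 10 11)(2 8 9))^(-6) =(13)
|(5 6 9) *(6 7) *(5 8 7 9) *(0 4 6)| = 7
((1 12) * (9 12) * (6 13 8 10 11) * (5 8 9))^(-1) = (1 12 9 13 6 11 10 8 5)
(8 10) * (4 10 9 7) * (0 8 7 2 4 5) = [8, 1, 4, 3, 10, 0, 6, 5, 9, 2, 7] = (0 8 9 2 4 10 7 5)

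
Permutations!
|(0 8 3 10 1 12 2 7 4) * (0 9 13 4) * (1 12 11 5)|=|(0 8 3 10 12 2 7)(1 11 5)(4 9 13)|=21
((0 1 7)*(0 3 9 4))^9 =(0 3)(1 9)(4 7)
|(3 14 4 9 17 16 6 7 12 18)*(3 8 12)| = |(3 14 4 9 17 16 6 7)(8 12 18)| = 24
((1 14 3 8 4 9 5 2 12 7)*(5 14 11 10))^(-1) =((1 11 10 5 2 12 7)(3 8 4 9 14))^(-1) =(1 7 12 2 5 10 11)(3 14 9 4 8)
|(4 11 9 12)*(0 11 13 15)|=7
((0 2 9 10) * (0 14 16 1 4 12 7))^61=(0 2 9 10 14 16 1 4 12 7)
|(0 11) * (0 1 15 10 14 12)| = 7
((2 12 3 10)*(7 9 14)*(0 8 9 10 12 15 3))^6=(0 2 9 3 7)(8 15 14 12 10)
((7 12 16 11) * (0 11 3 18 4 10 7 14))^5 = (0 14 11)(3 12 10 18 16 7 4)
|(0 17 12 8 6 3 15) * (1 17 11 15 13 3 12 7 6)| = 6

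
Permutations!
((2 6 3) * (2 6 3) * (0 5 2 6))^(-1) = (6)(0 3 2 5)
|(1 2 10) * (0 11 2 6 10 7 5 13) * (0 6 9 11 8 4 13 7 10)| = |(0 8 4 13 6)(1 9 11 2 10)(5 7)| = 10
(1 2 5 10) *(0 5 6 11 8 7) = (0 5 10 1 2 6 11 8 7) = [5, 2, 6, 3, 4, 10, 11, 0, 7, 9, 1, 8]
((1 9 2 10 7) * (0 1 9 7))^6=(10)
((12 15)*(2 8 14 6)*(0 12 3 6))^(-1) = (0 14 8 2 6 3 15 12)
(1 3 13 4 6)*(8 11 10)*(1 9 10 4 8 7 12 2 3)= (2 3 13 8 11 4 6 9 10 7 12)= [0, 1, 3, 13, 6, 5, 9, 12, 11, 10, 7, 4, 2, 8]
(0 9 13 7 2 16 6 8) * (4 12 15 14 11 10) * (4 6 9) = [4, 1, 16, 3, 12, 5, 8, 2, 0, 13, 6, 10, 15, 7, 11, 14, 9] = (0 4 12 15 14 11 10 6 8)(2 16 9 13 7)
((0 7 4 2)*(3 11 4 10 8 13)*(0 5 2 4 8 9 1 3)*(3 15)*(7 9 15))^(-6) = (0 10 8 1 3)(7 11 9 15 13)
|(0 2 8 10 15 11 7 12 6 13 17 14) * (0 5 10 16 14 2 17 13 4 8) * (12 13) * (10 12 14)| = 12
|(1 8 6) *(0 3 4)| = 3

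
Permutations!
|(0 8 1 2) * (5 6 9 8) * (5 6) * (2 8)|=4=|(0 6 9 2)(1 8)|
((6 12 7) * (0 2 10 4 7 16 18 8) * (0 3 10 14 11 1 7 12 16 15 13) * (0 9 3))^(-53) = ((0 2 14 11 1 7 6 16 18 8)(3 10 4 12 15 13 9))^(-53) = (0 16 1 2 18 7 14 8 6 11)(3 12 9 4 13 10 15)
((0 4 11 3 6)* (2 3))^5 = ((0 4 11 2 3 6))^5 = (0 6 3 2 11 4)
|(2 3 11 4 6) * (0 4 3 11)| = 6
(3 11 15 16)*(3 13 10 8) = [0, 1, 2, 11, 4, 5, 6, 7, 3, 9, 8, 15, 12, 10, 14, 16, 13] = (3 11 15 16 13 10 8)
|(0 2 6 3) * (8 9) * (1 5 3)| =|(0 2 6 1 5 3)(8 9)| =6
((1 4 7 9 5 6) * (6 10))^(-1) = ((1 4 7 9 5 10 6))^(-1) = (1 6 10 5 9 7 4)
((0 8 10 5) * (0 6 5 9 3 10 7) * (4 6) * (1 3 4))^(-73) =((0 8 7)(1 3 10 9 4 6 5))^(-73) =(0 7 8)(1 4 3 6 10 5 9)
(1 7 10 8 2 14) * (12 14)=[0, 7, 12, 3, 4, 5, 6, 10, 2, 9, 8, 11, 14, 13, 1]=(1 7 10 8 2 12 14)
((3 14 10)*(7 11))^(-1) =((3 14 10)(7 11))^(-1) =(3 10 14)(7 11)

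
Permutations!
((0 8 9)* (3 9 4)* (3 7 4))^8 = (9)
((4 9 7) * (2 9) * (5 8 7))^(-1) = (2 4 7 8 5 9)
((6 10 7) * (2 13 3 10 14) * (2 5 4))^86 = ((2 13 3 10 7 6 14 5 4))^86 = (2 6 13 14 3 5 10 4 7)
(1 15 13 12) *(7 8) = (1 15 13 12)(7 8) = [0, 15, 2, 3, 4, 5, 6, 8, 7, 9, 10, 11, 1, 12, 14, 13]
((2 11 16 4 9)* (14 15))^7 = (2 16 9 11 4)(14 15)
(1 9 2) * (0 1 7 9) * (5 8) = [1, 0, 7, 3, 4, 8, 6, 9, 5, 2] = (0 1)(2 7 9)(5 8)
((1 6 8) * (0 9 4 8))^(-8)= (0 1 4)(6 8 9)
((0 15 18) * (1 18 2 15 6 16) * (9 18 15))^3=((0 6 16 1 15 2 9 18))^3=(0 1 9 6 15 18 16 2)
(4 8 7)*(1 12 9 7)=[0, 12, 2, 3, 8, 5, 6, 4, 1, 7, 10, 11, 9]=(1 12 9 7 4 8)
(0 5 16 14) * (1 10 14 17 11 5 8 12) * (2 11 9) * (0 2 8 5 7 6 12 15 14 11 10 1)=(0 5 16 17 9 8 15 14 2 10 11 7 6 12)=[5, 1, 10, 3, 4, 16, 12, 6, 15, 8, 11, 7, 0, 13, 2, 14, 17, 9]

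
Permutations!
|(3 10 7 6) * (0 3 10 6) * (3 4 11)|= |(0 4 11 3 6 10 7)|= 7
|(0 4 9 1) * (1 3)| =5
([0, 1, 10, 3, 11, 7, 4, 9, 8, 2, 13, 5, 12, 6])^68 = [0, 1, 11, 3, 2, 13, 9, 6, 8, 4, 5, 10, 12, 7]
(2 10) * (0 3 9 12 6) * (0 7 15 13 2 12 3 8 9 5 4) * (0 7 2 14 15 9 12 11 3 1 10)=[8, 10, 0, 5, 7, 4, 2, 9, 12, 1, 11, 3, 6, 14, 15, 13]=(0 8 12 6 2)(1 10 11 3 5 4 7 9)(13 14 15)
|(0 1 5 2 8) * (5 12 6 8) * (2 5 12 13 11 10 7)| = |(0 1 13 11 10 7 2 12 6 8)| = 10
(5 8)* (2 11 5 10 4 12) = (2 11 5 8 10 4 12) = [0, 1, 11, 3, 12, 8, 6, 7, 10, 9, 4, 5, 2]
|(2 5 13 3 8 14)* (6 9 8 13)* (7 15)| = 6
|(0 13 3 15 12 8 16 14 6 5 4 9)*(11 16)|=|(0 13 3 15 12 8 11 16 14 6 5 4 9)|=13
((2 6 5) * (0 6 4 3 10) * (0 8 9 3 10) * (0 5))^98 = (10)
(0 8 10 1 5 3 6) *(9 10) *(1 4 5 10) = (0 8 9 1 10 4 5 3 6) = [8, 10, 2, 6, 5, 3, 0, 7, 9, 1, 4]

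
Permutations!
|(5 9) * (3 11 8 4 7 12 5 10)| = |(3 11 8 4 7 12 5 9 10)| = 9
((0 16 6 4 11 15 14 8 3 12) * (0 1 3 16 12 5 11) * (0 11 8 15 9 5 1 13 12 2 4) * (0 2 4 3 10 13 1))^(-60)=(16)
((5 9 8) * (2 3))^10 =((2 3)(5 9 8))^10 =(5 9 8)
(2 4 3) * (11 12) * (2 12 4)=[0, 1, 2, 12, 3, 5, 6, 7, 8, 9, 10, 4, 11]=(3 12 11 4)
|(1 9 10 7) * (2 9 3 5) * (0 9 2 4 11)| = |(0 9 10 7 1 3 5 4 11)| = 9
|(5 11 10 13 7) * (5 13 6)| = |(5 11 10 6)(7 13)| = 4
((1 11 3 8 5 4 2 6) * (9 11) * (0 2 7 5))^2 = (0 6 9 3)(1 11 8 2)(4 5 7)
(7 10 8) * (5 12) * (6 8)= (5 12)(6 8 7 10)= [0, 1, 2, 3, 4, 12, 8, 10, 7, 9, 6, 11, 5]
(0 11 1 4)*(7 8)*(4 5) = (0 11 1 5 4)(7 8) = [11, 5, 2, 3, 0, 4, 6, 8, 7, 9, 10, 1]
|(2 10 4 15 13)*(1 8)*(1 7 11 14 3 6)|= 35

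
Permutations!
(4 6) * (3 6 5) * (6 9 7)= (3 9 7 6 4 5)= [0, 1, 2, 9, 5, 3, 4, 6, 8, 7]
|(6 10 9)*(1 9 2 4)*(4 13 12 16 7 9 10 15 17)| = 12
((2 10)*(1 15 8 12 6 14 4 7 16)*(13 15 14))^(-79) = ((1 14 4 7 16)(2 10)(6 13 15 8 12))^(-79) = (1 14 4 7 16)(2 10)(6 13 15 8 12)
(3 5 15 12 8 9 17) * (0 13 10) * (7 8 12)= (0 13 10)(3 5 15 7 8 9 17)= [13, 1, 2, 5, 4, 15, 6, 8, 9, 17, 0, 11, 12, 10, 14, 7, 16, 3]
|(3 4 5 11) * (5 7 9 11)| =|(3 4 7 9 11)| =5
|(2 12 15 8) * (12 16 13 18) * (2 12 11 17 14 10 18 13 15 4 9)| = |(2 16 15 8 12 4 9)(10 18 11 17 14)| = 35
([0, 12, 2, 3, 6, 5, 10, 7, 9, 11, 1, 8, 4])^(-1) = (1 10 6 4 12)(8 11 9)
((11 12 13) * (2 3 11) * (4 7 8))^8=(2 12 3 13 11)(4 8 7)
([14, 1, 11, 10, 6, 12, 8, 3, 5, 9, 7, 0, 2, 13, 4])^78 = (0 12 6)(2 8 14)(4 11 5)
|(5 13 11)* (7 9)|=6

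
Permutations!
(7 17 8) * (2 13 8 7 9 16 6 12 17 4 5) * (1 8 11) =(1 8 9 16 6 12 17 7 4 5 2 13 11) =[0, 8, 13, 3, 5, 2, 12, 4, 9, 16, 10, 1, 17, 11, 14, 15, 6, 7]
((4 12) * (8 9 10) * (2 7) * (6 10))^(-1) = (2 7)(4 12)(6 9 8 10)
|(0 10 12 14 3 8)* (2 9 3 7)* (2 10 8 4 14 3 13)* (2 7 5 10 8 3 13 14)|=12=|(0 3 4 2 9 14 5 10 12 13 7 8)|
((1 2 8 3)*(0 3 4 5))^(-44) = ((0 3 1 2 8 4 5))^(-44) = (0 4 2 3 5 8 1)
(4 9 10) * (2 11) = [0, 1, 11, 3, 9, 5, 6, 7, 8, 10, 4, 2] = (2 11)(4 9 10)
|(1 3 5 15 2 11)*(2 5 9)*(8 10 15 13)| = 5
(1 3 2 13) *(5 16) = (1 3 2 13)(5 16) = [0, 3, 13, 2, 4, 16, 6, 7, 8, 9, 10, 11, 12, 1, 14, 15, 5]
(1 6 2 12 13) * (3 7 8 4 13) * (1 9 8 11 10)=(1 6 2 12 3 7 11 10)(4 13 9 8)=[0, 6, 12, 7, 13, 5, 2, 11, 4, 8, 1, 10, 3, 9]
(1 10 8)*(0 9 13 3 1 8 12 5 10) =(0 9 13 3 1)(5 10 12) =[9, 0, 2, 1, 4, 10, 6, 7, 8, 13, 12, 11, 5, 3]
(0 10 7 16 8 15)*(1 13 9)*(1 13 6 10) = (0 1 6 10 7 16 8 15)(9 13) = [1, 6, 2, 3, 4, 5, 10, 16, 15, 13, 7, 11, 12, 9, 14, 0, 8]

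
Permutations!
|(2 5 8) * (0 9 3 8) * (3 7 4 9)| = 15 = |(0 3 8 2 5)(4 9 7)|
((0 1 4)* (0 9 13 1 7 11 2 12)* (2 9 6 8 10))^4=(0 13 8)(1 10 7)(2 11 4)(6 12 9)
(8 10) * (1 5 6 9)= (1 5 6 9)(8 10)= [0, 5, 2, 3, 4, 6, 9, 7, 10, 1, 8]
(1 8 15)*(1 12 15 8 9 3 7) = (1 9 3 7)(12 15) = [0, 9, 2, 7, 4, 5, 6, 1, 8, 3, 10, 11, 15, 13, 14, 12]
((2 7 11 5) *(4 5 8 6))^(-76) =((2 7 11 8 6 4 5))^(-76) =(2 7 11 8 6 4 5)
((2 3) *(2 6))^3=(6)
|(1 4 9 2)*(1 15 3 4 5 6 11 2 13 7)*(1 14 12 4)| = |(1 5 6 11 2 15 3)(4 9 13 7 14 12)| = 42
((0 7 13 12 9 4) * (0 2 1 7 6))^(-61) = ((0 6)(1 7 13 12 9 4 2))^(-61) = (0 6)(1 13 9 2 7 12 4)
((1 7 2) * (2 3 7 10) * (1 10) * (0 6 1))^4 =((0 6 1)(2 10)(3 7))^4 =(10)(0 6 1)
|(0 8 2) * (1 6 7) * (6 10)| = |(0 8 2)(1 10 6 7)| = 12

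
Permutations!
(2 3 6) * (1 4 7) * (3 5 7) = (1 4 3 6 2 5 7) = [0, 4, 5, 6, 3, 7, 2, 1]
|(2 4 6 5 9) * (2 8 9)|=4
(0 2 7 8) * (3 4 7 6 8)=[2, 1, 6, 4, 7, 5, 8, 3, 0]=(0 2 6 8)(3 4 7)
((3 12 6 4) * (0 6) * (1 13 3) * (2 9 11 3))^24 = ((0 6 4 1 13 2 9 11 3 12))^24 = (0 13 3 4 9)(1 11 6 2 12)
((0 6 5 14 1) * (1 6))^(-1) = ((0 1)(5 14 6))^(-1) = (0 1)(5 6 14)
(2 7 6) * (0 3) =(0 3)(2 7 6) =[3, 1, 7, 0, 4, 5, 2, 6]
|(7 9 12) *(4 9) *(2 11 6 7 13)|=|(2 11 6 7 4 9 12 13)|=8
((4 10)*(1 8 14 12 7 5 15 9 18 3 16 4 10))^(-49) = (1 4 16 3 18 9 15 5 7 12 14 8)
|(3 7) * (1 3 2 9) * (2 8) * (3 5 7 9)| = 7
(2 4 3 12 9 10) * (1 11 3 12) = (1 11 3)(2 4 12 9 10) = [0, 11, 4, 1, 12, 5, 6, 7, 8, 10, 2, 3, 9]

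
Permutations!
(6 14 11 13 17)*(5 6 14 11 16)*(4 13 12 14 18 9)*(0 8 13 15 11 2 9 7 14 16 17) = [8, 1, 9, 3, 15, 6, 2, 14, 13, 4, 10, 12, 16, 0, 17, 11, 5, 18, 7] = (0 8 13)(2 9 4 15 11 12 16 5 6)(7 14 17 18)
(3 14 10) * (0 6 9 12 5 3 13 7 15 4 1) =(0 6 9 12 5 3 14 10 13 7 15 4 1) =[6, 0, 2, 14, 1, 3, 9, 15, 8, 12, 13, 11, 5, 7, 10, 4]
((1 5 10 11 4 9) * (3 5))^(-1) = ((1 3 5 10 11 4 9))^(-1) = (1 9 4 11 10 5 3)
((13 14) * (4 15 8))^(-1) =((4 15 8)(13 14))^(-1) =(4 8 15)(13 14)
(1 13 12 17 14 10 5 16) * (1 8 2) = [0, 13, 1, 3, 4, 16, 6, 7, 2, 9, 5, 11, 17, 12, 10, 15, 8, 14] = (1 13 12 17 14 10 5 16 8 2)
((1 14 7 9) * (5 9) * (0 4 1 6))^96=(14)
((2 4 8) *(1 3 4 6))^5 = (1 6 2 8 4 3)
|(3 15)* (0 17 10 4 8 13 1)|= 14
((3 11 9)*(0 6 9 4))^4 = (0 11 9)(3 6 4)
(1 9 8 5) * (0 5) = (0 5 1 9 8) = [5, 9, 2, 3, 4, 1, 6, 7, 0, 8]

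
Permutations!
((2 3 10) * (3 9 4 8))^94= (2 3 4)(8 9 10)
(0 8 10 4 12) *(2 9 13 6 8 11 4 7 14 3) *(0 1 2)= (0 11 4 12 1 2 9 13 6 8 10 7 14 3)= [11, 2, 9, 0, 12, 5, 8, 14, 10, 13, 7, 4, 1, 6, 3]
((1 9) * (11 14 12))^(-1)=((1 9)(11 14 12))^(-1)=(1 9)(11 12 14)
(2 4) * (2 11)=(2 4 11)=[0, 1, 4, 3, 11, 5, 6, 7, 8, 9, 10, 2]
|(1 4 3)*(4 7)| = 4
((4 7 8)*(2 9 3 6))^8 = (9)(4 8 7)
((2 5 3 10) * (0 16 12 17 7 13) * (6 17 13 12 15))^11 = (0 6 12 16 17 13 15 7)(2 10 3 5)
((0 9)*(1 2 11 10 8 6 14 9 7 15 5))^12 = ((0 7 15 5 1 2 11 10 8 6 14 9))^12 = (15)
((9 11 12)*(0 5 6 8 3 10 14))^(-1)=((0 5 6 8 3 10 14)(9 11 12))^(-1)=(0 14 10 3 8 6 5)(9 12 11)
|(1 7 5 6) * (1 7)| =|(5 6 7)| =3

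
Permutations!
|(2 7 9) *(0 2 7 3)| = |(0 2 3)(7 9)| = 6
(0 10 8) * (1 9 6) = [10, 9, 2, 3, 4, 5, 1, 7, 0, 6, 8] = (0 10 8)(1 9 6)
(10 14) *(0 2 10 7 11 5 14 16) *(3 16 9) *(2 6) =[6, 1, 10, 16, 4, 14, 2, 11, 8, 3, 9, 5, 12, 13, 7, 15, 0] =(0 6 2 10 9 3 16)(5 14 7 11)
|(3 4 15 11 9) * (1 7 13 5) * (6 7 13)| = |(1 13 5)(3 4 15 11 9)(6 7)| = 30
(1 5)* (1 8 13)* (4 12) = [0, 5, 2, 3, 12, 8, 6, 7, 13, 9, 10, 11, 4, 1] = (1 5 8 13)(4 12)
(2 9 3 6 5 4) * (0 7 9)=(0 7 9 3 6 5 4 2)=[7, 1, 0, 6, 2, 4, 5, 9, 8, 3]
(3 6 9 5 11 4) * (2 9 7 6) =(2 9 5 11 4 3)(6 7) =[0, 1, 9, 2, 3, 11, 7, 6, 8, 5, 10, 4]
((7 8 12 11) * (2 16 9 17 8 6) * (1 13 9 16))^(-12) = (1 6 11 8 9)(2 7 12 17 13) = ((1 13 9 17 8 12 11 7 6 2))^(-12)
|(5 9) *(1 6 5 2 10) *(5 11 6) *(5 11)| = 7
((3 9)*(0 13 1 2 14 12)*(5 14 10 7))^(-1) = (0 12 14 5 7 10 2 1 13)(3 9)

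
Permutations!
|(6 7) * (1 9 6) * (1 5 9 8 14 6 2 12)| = |(1 8 14 6 7 5 9 2 12)| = 9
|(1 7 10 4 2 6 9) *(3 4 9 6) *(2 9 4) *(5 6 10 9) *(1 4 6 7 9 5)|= 6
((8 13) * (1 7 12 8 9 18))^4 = ((1 7 12 8 13 9 18))^4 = (1 13 7 9 12 18 8)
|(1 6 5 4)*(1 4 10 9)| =|(1 6 5 10 9)| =5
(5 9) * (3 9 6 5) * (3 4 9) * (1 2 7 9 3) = (1 2 7 9 4 3)(5 6) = [0, 2, 7, 1, 3, 6, 5, 9, 8, 4]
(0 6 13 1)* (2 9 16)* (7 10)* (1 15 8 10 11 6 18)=[18, 0, 9, 3, 4, 5, 13, 11, 10, 16, 7, 6, 12, 15, 14, 8, 2, 17, 1]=(0 18 1)(2 9 16)(6 13 15 8 10 7 11)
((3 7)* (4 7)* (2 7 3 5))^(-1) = (2 5 7)(3 4)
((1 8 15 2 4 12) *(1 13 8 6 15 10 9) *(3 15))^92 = (1 2 8 6 4 10 3 12 9 15 13)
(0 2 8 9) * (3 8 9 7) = [2, 1, 9, 8, 4, 5, 6, 3, 7, 0] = (0 2 9)(3 8 7)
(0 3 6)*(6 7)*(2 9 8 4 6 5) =(0 3 7 5 2 9 8 4 6) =[3, 1, 9, 7, 6, 2, 0, 5, 4, 8]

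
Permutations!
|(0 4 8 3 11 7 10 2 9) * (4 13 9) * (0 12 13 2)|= |(0 2 4 8 3 11 7 10)(9 12 13)|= 24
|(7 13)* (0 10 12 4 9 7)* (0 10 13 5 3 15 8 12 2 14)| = |(0 13 10 2 14)(3 15 8 12 4 9 7 5)| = 40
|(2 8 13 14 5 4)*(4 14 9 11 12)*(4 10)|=|(2 8 13 9 11 12 10 4)(5 14)|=8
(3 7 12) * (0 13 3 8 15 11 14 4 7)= [13, 1, 2, 0, 7, 5, 6, 12, 15, 9, 10, 14, 8, 3, 4, 11]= (0 13 3)(4 7 12 8 15 11 14)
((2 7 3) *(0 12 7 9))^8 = ((0 12 7 3 2 9))^8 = (0 7 2)(3 9 12)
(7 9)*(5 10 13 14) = [0, 1, 2, 3, 4, 10, 6, 9, 8, 7, 13, 11, 12, 14, 5] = (5 10 13 14)(7 9)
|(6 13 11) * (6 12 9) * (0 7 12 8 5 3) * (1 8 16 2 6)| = |(0 7 12 9 1 8 5 3)(2 6 13 11 16)| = 40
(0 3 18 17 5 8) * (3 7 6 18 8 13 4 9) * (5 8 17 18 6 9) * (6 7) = (18)(0 6 7 9 3 17 8)(4 5 13) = [6, 1, 2, 17, 5, 13, 7, 9, 0, 3, 10, 11, 12, 4, 14, 15, 16, 8, 18]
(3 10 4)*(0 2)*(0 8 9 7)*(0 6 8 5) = (0 2 5)(3 10 4)(6 8 9 7) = [2, 1, 5, 10, 3, 0, 8, 6, 9, 7, 4]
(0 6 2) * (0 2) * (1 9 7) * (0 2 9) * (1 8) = (0 6 2 9 7 8 1) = [6, 0, 9, 3, 4, 5, 2, 8, 1, 7]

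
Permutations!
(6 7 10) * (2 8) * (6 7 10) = [0, 1, 8, 3, 4, 5, 10, 6, 2, 9, 7] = (2 8)(6 10 7)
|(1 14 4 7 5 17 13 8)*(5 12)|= |(1 14 4 7 12 5 17 13 8)|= 9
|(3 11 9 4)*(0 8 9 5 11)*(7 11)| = |(0 8 9 4 3)(5 7 11)| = 15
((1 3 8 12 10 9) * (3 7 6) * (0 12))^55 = (0 12 10 9 1 7 6 3 8)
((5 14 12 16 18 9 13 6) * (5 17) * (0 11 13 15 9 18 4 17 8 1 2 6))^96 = ((18)(0 11 13)(1 2 6 8)(4 17 5 14 12 16)(9 15))^96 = (18)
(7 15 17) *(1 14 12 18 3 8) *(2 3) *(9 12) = [0, 14, 3, 8, 4, 5, 6, 15, 1, 12, 10, 11, 18, 13, 9, 17, 16, 7, 2] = (1 14 9 12 18 2 3 8)(7 15 17)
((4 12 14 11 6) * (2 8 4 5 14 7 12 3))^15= ((2 8 4 3)(5 14 11 6)(7 12))^15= (2 3 4 8)(5 6 11 14)(7 12)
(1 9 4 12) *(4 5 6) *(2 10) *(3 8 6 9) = (1 3 8 6 4 12)(2 10)(5 9) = [0, 3, 10, 8, 12, 9, 4, 7, 6, 5, 2, 11, 1]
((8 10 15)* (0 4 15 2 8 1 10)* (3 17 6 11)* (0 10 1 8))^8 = ((0 4 15 8 10 2)(3 17 6 11))^8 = (17)(0 15 10)(2 4 8)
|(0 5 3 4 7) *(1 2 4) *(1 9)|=|(0 5 3 9 1 2 4 7)|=8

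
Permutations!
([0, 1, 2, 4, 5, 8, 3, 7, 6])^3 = (3 8 4 6 5)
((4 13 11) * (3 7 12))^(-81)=((3 7 12)(4 13 11))^(-81)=(13)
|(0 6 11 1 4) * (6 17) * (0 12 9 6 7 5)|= 12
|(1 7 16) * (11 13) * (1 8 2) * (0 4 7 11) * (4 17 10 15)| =12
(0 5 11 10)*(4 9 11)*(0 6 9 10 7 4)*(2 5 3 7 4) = [3, 1, 5, 7, 10, 0, 9, 2, 8, 11, 6, 4] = (0 3 7 2 5)(4 10 6 9 11)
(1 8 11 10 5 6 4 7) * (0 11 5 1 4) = (0 11 10 1 8 5 6)(4 7) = [11, 8, 2, 3, 7, 6, 0, 4, 5, 9, 1, 10]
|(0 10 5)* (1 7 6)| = |(0 10 5)(1 7 6)| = 3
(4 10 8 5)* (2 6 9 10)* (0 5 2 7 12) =[5, 1, 6, 3, 7, 4, 9, 12, 2, 10, 8, 11, 0] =(0 5 4 7 12)(2 6 9 10 8)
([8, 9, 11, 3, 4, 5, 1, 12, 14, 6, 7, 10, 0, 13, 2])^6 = [7, 1, 8, 3, 4, 5, 6, 11, 12, 9, 2, 14, 10, 13, 0]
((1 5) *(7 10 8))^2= ((1 5)(7 10 8))^2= (7 8 10)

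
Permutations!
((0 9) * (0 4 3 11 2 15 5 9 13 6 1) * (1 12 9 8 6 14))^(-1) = ((0 13 14 1)(2 15 5 8 6 12 9 4 3 11))^(-1) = (0 1 14 13)(2 11 3 4 9 12 6 8 5 15)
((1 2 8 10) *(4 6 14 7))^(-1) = ((1 2 8 10)(4 6 14 7))^(-1) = (1 10 8 2)(4 7 14 6)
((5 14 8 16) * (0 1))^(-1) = (0 1)(5 16 8 14)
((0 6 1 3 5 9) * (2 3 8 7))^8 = ((0 6 1 8 7 2 3 5 9))^8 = (0 9 5 3 2 7 8 1 6)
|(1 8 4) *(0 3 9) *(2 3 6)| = 15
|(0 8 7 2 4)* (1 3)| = 10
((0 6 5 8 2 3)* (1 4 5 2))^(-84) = (8)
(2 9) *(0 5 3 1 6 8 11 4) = (0 5 3 1 6 8 11 4)(2 9) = [5, 6, 9, 1, 0, 3, 8, 7, 11, 2, 10, 4]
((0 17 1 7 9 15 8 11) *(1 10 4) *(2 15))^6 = (0 9 17 2 10 15 4 8 1 11 7)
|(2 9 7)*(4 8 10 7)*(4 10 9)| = 6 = |(2 4 8 9 10 7)|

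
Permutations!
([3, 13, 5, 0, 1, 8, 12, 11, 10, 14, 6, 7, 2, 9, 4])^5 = [3, 1, 12, 0, 4, 2, 10, 11, 5, 9, 8, 7, 6, 13, 14]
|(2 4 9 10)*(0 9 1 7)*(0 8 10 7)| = 8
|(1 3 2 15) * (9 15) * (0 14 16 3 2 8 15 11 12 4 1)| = |(0 14 16 3 8 15)(1 2 9 11 12 4)| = 6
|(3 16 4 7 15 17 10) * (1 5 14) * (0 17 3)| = 15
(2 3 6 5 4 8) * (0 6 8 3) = (0 6 5 4 3 8 2) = [6, 1, 0, 8, 3, 4, 5, 7, 2]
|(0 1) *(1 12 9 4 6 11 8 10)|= 9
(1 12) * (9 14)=(1 12)(9 14)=[0, 12, 2, 3, 4, 5, 6, 7, 8, 14, 10, 11, 1, 13, 9]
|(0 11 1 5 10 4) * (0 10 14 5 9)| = |(0 11 1 9)(4 10)(5 14)| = 4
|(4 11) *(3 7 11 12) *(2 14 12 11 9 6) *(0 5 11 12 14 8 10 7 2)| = 12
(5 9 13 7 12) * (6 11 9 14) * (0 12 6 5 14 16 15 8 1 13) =(0 12 14 5 16 15 8 1 13 7 6 11 9) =[12, 13, 2, 3, 4, 16, 11, 6, 1, 0, 10, 9, 14, 7, 5, 8, 15]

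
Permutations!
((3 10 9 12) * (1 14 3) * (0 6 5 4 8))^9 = ((0 6 5 4 8)(1 14 3 10 9 12))^9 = (0 8 4 5 6)(1 10)(3 12)(9 14)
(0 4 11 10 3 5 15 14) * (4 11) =(0 11 10 3 5 15 14) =[11, 1, 2, 5, 4, 15, 6, 7, 8, 9, 3, 10, 12, 13, 0, 14]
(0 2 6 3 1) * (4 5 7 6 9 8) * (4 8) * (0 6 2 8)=(0 8)(1 6 3)(2 9 4 5 7)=[8, 6, 9, 1, 5, 7, 3, 2, 0, 4]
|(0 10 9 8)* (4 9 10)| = 4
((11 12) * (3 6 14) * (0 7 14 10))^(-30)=((0 7 14 3 6 10)(11 12))^(-30)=(14)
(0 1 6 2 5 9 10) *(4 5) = (0 1 6 2 4 5 9 10) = [1, 6, 4, 3, 5, 9, 2, 7, 8, 10, 0]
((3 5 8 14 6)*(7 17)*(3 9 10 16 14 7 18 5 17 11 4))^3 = (3 5 11 17 8 4 18 7)(6 16 9 14 10)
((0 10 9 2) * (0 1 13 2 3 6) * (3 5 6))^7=(0 9 6 10 5)(1 13 2)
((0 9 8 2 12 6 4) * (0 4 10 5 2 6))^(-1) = (0 12 2 5 10 6 8 9)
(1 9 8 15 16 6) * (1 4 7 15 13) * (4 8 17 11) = (1 9 17 11 4 7 15 16 6 8 13) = [0, 9, 2, 3, 7, 5, 8, 15, 13, 17, 10, 4, 12, 1, 14, 16, 6, 11]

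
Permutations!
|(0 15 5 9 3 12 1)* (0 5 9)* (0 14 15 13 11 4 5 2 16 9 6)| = 24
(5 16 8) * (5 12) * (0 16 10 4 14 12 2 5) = (0 16 8 2 5 10 4 14 12) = [16, 1, 5, 3, 14, 10, 6, 7, 2, 9, 4, 11, 0, 13, 12, 15, 8]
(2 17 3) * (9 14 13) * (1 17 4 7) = (1 17 3 2 4 7)(9 14 13) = [0, 17, 4, 2, 7, 5, 6, 1, 8, 14, 10, 11, 12, 9, 13, 15, 16, 3]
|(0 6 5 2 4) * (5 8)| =6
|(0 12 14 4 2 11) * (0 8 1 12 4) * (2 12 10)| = 20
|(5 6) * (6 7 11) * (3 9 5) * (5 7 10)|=|(3 9 7 11 6)(5 10)|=10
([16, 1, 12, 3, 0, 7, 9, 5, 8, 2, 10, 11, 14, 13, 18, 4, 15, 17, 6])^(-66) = [15, 1, 2, 3, 16, 5, 6, 7, 8, 9, 10, 11, 12, 13, 14, 0, 4, 17, 18]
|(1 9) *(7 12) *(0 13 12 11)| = |(0 13 12 7 11)(1 9)| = 10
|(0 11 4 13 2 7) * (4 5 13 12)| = 6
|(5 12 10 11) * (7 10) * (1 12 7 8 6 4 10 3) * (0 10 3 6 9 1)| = |(0 10 11 5 7 6 4 3)(1 12 8 9)| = 8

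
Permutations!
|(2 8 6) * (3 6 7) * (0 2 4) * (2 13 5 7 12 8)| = 14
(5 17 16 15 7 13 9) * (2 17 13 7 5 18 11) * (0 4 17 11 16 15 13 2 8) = [4, 1, 11, 3, 17, 2, 6, 7, 0, 18, 10, 8, 12, 9, 14, 5, 13, 15, 16] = (0 4 17 15 5 2 11 8)(9 18 16 13)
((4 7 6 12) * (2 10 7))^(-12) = (12)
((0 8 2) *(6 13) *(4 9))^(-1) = (0 2 8)(4 9)(6 13) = ((0 8 2)(4 9)(6 13))^(-1)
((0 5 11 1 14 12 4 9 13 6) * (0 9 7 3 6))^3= ((0 5 11 1 14 12 4 7 3 6 9 13))^3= (0 1 4 6)(3 13 11 12)(5 14 7 9)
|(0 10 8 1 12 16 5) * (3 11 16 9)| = 10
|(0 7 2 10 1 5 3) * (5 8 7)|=|(0 5 3)(1 8 7 2 10)|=15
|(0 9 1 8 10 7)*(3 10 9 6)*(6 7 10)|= |(10)(0 7)(1 8 9)(3 6)|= 6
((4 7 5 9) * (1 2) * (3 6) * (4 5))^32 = ((1 2)(3 6)(4 7)(5 9))^32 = (9)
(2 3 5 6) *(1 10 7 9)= (1 10 7 9)(2 3 5 6)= [0, 10, 3, 5, 4, 6, 2, 9, 8, 1, 7]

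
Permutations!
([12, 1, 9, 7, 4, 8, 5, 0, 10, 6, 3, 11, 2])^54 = (0 6 3 2 8)(5 7 9 10 12)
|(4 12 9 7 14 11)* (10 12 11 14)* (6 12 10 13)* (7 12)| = 6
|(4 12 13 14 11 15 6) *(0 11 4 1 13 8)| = 10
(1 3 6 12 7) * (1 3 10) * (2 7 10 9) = (1 9 2 7 3 6 12 10) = [0, 9, 7, 6, 4, 5, 12, 3, 8, 2, 1, 11, 10]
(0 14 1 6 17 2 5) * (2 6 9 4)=(0 14 1 9 4 2 5)(6 17)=[14, 9, 5, 3, 2, 0, 17, 7, 8, 4, 10, 11, 12, 13, 1, 15, 16, 6]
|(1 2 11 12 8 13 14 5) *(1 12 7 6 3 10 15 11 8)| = 42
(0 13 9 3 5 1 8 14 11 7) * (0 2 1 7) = (0 13 9 3 5 7 2 1 8 14 11) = [13, 8, 1, 5, 4, 7, 6, 2, 14, 3, 10, 0, 12, 9, 11]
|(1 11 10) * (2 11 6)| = |(1 6 2 11 10)| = 5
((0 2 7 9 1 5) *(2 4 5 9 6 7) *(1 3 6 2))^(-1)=((0 4 5)(1 9 3 6 7 2))^(-1)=(0 5 4)(1 2 7 6 3 9)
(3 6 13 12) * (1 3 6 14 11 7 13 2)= (1 3 14 11 7 13 12 6 2)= [0, 3, 1, 14, 4, 5, 2, 13, 8, 9, 10, 7, 6, 12, 11]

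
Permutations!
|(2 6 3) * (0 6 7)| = |(0 6 3 2 7)| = 5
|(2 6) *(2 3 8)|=4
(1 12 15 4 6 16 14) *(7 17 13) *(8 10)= (1 12 15 4 6 16 14)(7 17 13)(8 10)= [0, 12, 2, 3, 6, 5, 16, 17, 10, 9, 8, 11, 15, 7, 1, 4, 14, 13]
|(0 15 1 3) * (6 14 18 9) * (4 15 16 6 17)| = 11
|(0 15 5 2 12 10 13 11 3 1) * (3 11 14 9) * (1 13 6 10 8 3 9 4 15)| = |(0 1)(2 12 8 3 13 14 4 15 5)(6 10)| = 18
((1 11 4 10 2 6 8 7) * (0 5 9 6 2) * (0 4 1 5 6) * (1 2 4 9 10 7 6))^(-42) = (0 2 5)(1 4 10)(7 9 11)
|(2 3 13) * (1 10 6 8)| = |(1 10 6 8)(2 3 13)| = 12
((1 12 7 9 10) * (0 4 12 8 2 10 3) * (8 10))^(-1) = ((0 4 12 7 9 3)(1 10)(2 8))^(-1) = (0 3 9 7 12 4)(1 10)(2 8)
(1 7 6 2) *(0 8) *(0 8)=(8)(1 7 6 2)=[0, 7, 1, 3, 4, 5, 2, 6, 8]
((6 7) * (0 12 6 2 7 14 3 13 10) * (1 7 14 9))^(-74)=((0 12 6 9 1 7 2 14 3 13 10))^(-74)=(0 9 2 13 12 1 14 10 6 7 3)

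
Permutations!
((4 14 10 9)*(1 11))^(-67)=((1 11)(4 14 10 9))^(-67)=(1 11)(4 14 10 9)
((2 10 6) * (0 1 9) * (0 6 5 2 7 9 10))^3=((0 1 10 5 2)(6 7 9))^3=(0 5 1 2 10)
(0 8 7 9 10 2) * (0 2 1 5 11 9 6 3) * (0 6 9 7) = (0 8)(1 5 11 7 9 10)(3 6) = [8, 5, 2, 6, 4, 11, 3, 9, 0, 10, 1, 7]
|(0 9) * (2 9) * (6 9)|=4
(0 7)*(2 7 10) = (0 10 2 7) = [10, 1, 7, 3, 4, 5, 6, 0, 8, 9, 2]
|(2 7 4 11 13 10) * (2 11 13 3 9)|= 8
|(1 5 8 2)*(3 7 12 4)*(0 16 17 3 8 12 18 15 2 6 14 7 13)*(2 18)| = |(0 16 17 3 13)(1 5 12 4 8 6 14 7 2)(15 18)| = 90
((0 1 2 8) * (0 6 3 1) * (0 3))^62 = (0 1 8)(2 6 3)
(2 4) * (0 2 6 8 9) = (0 2 4 6 8 9) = [2, 1, 4, 3, 6, 5, 8, 7, 9, 0]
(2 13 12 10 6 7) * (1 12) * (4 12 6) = (1 6 7 2 13)(4 12 10) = [0, 6, 13, 3, 12, 5, 7, 2, 8, 9, 4, 11, 10, 1]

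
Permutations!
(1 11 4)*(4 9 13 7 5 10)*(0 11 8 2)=(0 11 9 13 7 5 10 4 1 8 2)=[11, 8, 0, 3, 1, 10, 6, 5, 2, 13, 4, 9, 12, 7]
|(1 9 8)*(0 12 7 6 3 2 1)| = 9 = |(0 12 7 6 3 2 1 9 8)|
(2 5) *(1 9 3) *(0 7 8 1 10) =(0 7 8 1 9 3 10)(2 5) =[7, 9, 5, 10, 4, 2, 6, 8, 1, 3, 0]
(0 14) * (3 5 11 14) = [3, 1, 2, 5, 4, 11, 6, 7, 8, 9, 10, 14, 12, 13, 0] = (0 3 5 11 14)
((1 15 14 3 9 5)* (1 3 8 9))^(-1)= (1 3 5 9 8 14 15)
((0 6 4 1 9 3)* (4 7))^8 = (0 6 7 4 1 9 3)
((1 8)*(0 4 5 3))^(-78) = (8)(0 5)(3 4)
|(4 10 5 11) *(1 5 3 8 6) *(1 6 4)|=12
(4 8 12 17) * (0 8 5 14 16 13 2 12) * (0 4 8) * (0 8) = (0 8 4 5 14 16 13 2 12 17) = [8, 1, 12, 3, 5, 14, 6, 7, 4, 9, 10, 11, 17, 2, 16, 15, 13, 0]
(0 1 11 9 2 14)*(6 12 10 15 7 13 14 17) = (0 1 11 9 2 17 6 12 10 15 7 13 14) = [1, 11, 17, 3, 4, 5, 12, 13, 8, 2, 15, 9, 10, 14, 0, 7, 16, 6]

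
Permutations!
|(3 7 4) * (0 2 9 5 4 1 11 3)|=|(0 2 9 5 4)(1 11 3 7)|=20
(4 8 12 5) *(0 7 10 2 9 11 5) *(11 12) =[7, 1, 9, 3, 8, 4, 6, 10, 11, 12, 2, 5, 0] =(0 7 10 2 9 12)(4 8 11 5)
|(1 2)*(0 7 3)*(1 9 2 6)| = |(0 7 3)(1 6)(2 9)| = 6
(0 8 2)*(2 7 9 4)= (0 8 7 9 4 2)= [8, 1, 0, 3, 2, 5, 6, 9, 7, 4]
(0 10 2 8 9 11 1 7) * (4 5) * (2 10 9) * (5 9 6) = (0 6 5 4 9 11 1 7)(2 8) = [6, 7, 8, 3, 9, 4, 5, 0, 2, 11, 10, 1]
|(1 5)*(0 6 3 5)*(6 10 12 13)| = |(0 10 12 13 6 3 5 1)| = 8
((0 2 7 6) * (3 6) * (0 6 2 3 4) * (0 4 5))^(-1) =(0 5 7 2 3)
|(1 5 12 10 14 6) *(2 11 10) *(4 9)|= 8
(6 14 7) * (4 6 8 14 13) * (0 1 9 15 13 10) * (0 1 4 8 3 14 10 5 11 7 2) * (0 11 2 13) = (0 4 6 5 2 11 7 3 14 13 8 10 1 9 15) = [4, 9, 11, 14, 6, 2, 5, 3, 10, 15, 1, 7, 12, 8, 13, 0]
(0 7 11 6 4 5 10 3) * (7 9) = (0 9 7 11 6 4 5 10 3) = [9, 1, 2, 0, 5, 10, 4, 11, 8, 7, 3, 6]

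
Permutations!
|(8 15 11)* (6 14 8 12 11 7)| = 10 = |(6 14 8 15 7)(11 12)|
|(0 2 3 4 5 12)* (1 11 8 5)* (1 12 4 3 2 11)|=6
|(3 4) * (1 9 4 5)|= 5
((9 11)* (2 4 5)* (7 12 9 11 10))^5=(2 5 4)(7 12 9 10)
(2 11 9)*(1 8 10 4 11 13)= [0, 8, 13, 3, 11, 5, 6, 7, 10, 2, 4, 9, 12, 1]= (1 8 10 4 11 9 2 13)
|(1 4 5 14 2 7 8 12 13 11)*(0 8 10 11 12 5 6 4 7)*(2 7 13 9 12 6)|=|(0 8 5 14 7 10 11 1 13 6 4 2)(9 12)|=12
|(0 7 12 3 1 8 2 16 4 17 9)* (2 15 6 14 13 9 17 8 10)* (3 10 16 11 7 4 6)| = |(17)(0 4 8 15 3 1 16 6 14 13 9)(2 11 7 12 10)| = 55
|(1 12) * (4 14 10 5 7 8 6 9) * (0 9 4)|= |(0 9)(1 12)(4 14 10 5 7 8 6)|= 14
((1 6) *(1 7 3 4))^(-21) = ((1 6 7 3 4))^(-21) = (1 4 3 7 6)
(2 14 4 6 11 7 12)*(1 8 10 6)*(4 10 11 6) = (1 8 11 7 12 2 14 10 4) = [0, 8, 14, 3, 1, 5, 6, 12, 11, 9, 4, 7, 2, 13, 10]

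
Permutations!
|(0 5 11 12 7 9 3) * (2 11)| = 8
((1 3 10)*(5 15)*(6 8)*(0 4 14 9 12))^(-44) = (15)(0 4 14 9 12)(1 3 10)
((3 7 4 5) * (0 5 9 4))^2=(9)(0 3)(5 7)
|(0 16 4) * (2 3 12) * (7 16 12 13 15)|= |(0 12 2 3 13 15 7 16 4)|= 9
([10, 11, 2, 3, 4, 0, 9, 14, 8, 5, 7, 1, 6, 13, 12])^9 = (0 10 7 14 12 6 9 5)(1 11)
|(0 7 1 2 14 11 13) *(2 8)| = |(0 7 1 8 2 14 11 13)| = 8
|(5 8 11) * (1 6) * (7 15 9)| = 6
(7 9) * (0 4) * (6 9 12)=(0 4)(6 9 7 12)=[4, 1, 2, 3, 0, 5, 9, 12, 8, 7, 10, 11, 6]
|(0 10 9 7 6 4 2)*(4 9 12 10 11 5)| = 30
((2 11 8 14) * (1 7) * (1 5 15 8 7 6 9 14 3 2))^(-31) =(1 6 9 14)(2 15 11 8 7 3 5)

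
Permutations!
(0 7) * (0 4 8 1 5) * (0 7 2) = [2, 5, 0, 3, 8, 7, 6, 4, 1] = (0 2)(1 5 7 4 8)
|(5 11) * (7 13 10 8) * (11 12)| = |(5 12 11)(7 13 10 8)| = 12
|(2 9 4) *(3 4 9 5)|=|(9)(2 5 3 4)|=4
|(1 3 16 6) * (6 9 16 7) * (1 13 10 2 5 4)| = 18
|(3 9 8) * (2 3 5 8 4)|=|(2 3 9 4)(5 8)|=4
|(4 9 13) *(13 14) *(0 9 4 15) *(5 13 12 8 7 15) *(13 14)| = 9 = |(0 9 13 5 14 12 8 7 15)|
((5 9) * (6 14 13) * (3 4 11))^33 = ((3 4 11)(5 9)(6 14 13))^33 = (14)(5 9)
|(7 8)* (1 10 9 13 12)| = 10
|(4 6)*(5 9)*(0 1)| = 2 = |(0 1)(4 6)(5 9)|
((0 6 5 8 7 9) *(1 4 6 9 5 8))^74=(9)(1 6 7)(4 8 5)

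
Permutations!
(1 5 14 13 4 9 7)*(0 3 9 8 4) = (0 3 9 7 1 5 14 13)(4 8) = [3, 5, 2, 9, 8, 14, 6, 1, 4, 7, 10, 11, 12, 0, 13]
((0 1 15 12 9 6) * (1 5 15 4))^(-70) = (0 15 9)(5 12 6)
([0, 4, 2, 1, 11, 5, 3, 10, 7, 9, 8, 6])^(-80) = [0, 1, 2, 3, 4, 5, 6, 10, 7, 9, 8, 11]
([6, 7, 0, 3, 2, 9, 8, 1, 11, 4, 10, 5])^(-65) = [2, 7, 4, 3, 9, 11, 0, 1, 6, 5, 10, 8]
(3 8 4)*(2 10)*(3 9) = (2 10)(3 8 4 9) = [0, 1, 10, 8, 9, 5, 6, 7, 4, 3, 2]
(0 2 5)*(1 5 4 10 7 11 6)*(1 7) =(0 2 4 10 1 5)(6 7 11) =[2, 5, 4, 3, 10, 0, 7, 11, 8, 9, 1, 6]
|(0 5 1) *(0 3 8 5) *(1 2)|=5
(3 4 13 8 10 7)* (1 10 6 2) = (1 10 7 3 4 13 8 6 2) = [0, 10, 1, 4, 13, 5, 2, 3, 6, 9, 7, 11, 12, 8]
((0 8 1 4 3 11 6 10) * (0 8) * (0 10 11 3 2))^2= (11)(0 8 4)(1 2 10)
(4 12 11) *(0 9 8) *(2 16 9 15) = (0 15 2 16 9 8)(4 12 11) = [15, 1, 16, 3, 12, 5, 6, 7, 0, 8, 10, 4, 11, 13, 14, 2, 9]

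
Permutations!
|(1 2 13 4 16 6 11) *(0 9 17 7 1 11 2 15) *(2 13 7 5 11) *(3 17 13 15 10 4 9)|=|(0 3 17 5 11 2 7 1 10 4 16 6 15)(9 13)|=26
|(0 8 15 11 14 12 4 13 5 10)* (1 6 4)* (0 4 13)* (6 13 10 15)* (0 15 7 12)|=40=|(0 8 6 10 4 15 11 14)(1 13 5 7 12)|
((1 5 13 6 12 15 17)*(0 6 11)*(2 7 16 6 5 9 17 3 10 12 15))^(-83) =(0 5 13 11)(1 9 17)(2 3 16 12 15 7 10 6)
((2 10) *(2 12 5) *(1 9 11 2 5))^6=((1 9 11 2 10 12))^6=(12)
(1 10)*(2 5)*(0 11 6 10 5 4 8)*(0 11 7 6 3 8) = (0 7 6 10 1 5 2 4)(3 8 11) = [7, 5, 4, 8, 0, 2, 10, 6, 11, 9, 1, 3]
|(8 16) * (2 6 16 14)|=|(2 6 16 8 14)|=5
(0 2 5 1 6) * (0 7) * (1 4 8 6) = (0 2 5 4 8 6 7) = [2, 1, 5, 3, 8, 4, 7, 0, 6]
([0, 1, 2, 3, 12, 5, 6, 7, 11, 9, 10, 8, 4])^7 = (4 12)(8 11)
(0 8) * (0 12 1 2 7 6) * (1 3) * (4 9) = (0 8 12 3 1 2 7 6)(4 9) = [8, 2, 7, 1, 9, 5, 0, 6, 12, 4, 10, 11, 3]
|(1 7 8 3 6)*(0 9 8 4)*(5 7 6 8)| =|(0 9 5 7 4)(1 6)(3 8)| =10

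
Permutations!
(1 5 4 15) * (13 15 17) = (1 5 4 17 13 15) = [0, 5, 2, 3, 17, 4, 6, 7, 8, 9, 10, 11, 12, 15, 14, 1, 16, 13]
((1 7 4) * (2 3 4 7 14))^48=((1 14 2 3 4))^48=(1 3 14 4 2)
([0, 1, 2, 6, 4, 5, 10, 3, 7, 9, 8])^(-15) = [0, 1, 2, 3, 4, 5, 6, 7, 8, 9, 10]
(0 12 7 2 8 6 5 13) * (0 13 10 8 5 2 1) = (13)(0 12 7 1)(2 5 10 8 6) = [12, 0, 5, 3, 4, 10, 2, 1, 6, 9, 8, 11, 7, 13]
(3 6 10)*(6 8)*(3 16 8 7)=[0, 1, 2, 7, 4, 5, 10, 3, 6, 9, 16, 11, 12, 13, 14, 15, 8]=(3 7)(6 10 16 8)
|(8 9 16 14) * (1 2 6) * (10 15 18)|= |(1 2 6)(8 9 16 14)(10 15 18)|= 12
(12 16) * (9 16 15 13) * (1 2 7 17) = (1 2 7 17)(9 16 12 15 13) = [0, 2, 7, 3, 4, 5, 6, 17, 8, 16, 10, 11, 15, 9, 14, 13, 12, 1]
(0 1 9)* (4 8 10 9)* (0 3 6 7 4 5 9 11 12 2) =(0 1 5 9 3 6 7 4 8 10 11 12 2) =[1, 5, 0, 6, 8, 9, 7, 4, 10, 3, 11, 12, 2]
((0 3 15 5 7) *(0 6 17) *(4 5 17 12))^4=((0 3 15 17)(4 5 7 6 12))^4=(17)(4 12 6 7 5)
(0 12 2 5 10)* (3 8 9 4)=(0 12 2 5 10)(3 8 9 4)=[12, 1, 5, 8, 3, 10, 6, 7, 9, 4, 0, 11, 2]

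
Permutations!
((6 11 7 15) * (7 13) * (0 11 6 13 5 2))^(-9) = ((0 11 5 2)(7 15 13))^(-9) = (15)(0 2 5 11)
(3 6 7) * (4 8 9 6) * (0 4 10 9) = (0 4 8)(3 10 9 6 7) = [4, 1, 2, 10, 8, 5, 7, 3, 0, 6, 9]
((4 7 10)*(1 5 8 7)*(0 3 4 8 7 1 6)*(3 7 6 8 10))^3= (10)(0 4 5 7 8 6 3 1)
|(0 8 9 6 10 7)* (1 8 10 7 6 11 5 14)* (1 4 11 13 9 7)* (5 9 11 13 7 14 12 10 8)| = 40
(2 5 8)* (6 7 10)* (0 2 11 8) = (0 2 5)(6 7 10)(8 11) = [2, 1, 5, 3, 4, 0, 7, 10, 11, 9, 6, 8]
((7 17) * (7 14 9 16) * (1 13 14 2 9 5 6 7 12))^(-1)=(1 12 16 9 2 17 7 6 5 14 13)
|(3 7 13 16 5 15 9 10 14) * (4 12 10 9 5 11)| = 18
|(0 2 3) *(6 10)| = 6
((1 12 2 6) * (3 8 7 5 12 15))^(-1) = (1 6 2 12 5 7 8 3 15)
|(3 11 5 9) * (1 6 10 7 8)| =|(1 6 10 7 8)(3 11 5 9)| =20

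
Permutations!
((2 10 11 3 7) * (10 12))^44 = (2 10 3)(7 12 11)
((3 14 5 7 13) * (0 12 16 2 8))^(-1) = (0 8 2 16 12)(3 13 7 5 14)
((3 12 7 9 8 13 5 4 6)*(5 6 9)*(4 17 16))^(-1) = ((3 12 7 5 17 16 4 9 8 13 6))^(-1) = (3 6 13 8 9 4 16 17 5 7 12)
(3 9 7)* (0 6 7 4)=(0 6 7 3 9 4)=[6, 1, 2, 9, 0, 5, 7, 3, 8, 4]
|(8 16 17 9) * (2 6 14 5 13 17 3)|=10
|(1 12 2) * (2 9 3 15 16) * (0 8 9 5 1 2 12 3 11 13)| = |(0 8 9 11 13)(1 3 15 16 12 5)| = 30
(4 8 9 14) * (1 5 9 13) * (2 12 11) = [0, 5, 12, 3, 8, 9, 6, 7, 13, 14, 10, 2, 11, 1, 4] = (1 5 9 14 4 8 13)(2 12 11)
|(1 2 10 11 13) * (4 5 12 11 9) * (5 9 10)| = |(1 2 5 12 11 13)(4 9)| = 6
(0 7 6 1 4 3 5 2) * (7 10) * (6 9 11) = (0 10 7 9 11 6 1 4 3 5 2) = [10, 4, 0, 5, 3, 2, 1, 9, 8, 11, 7, 6]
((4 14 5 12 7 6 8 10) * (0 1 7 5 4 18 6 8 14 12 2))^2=((0 1 7 8 10 18 6 14 4 12 5 2))^2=(0 7 10 6 4 5)(1 8 18 14 12 2)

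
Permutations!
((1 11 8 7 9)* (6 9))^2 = (1 8 6)(7 9 11)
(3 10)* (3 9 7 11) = (3 10 9 7 11) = [0, 1, 2, 10, 4, 5, 6, 11, 8, 7, 9, 3]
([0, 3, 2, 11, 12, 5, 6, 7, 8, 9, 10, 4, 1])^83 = [0, 4, 2, 12, 3, 5, 6, 7, 8, 9, 10, 1, 11]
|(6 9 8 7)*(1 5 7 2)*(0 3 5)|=|(0 3 5 7 6 9 8 2 1)|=9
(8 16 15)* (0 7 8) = [7, 1, 2, 3, 4, 5, 6, 8, 16, 9, 10, 11, 12, 13, 14, 0, 15] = (0 7 8 16 15)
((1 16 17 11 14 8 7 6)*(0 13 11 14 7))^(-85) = (0 1)(6 8)(7 14)(11 17)(13 16)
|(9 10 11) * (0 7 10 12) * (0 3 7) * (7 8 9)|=|(3 8 9 12)(7 10 11)|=12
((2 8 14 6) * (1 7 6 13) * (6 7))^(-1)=(1 13 14 8 2 6)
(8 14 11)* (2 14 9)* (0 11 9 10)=(0 11 8 10)(2 14 9)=[11, 1, 14, 3, 4, 5, 6, 7, 10, 2, 0, 8, 12, 13, 9]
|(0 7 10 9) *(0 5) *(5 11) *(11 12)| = 7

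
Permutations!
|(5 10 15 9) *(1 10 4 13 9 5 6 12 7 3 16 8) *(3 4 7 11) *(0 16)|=15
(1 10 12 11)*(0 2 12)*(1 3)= (0 2 12 11 3 1 10)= [2, 10, 12, 1, 4, 5, 6, 7, 8, 9, 0, 3, 11]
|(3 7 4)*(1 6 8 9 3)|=7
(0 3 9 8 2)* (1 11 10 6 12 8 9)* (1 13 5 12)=[3, 11, 0, 13, 4, 12, 1, 7, 2, 9, 6, 10, 8, 5]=(0 3 13 5 12 8 2)(1 11 10 6)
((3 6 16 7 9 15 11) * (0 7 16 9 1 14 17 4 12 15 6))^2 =((0 7 1 14 17 4 12 15 11 3)(6 9))^2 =(0 1 17 12 11)(3 7 14 4 15)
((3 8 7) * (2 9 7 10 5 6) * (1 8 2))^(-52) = (1 5 8 6 10)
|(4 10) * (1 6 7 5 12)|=|(1 6 7 5 12)(4 10)|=10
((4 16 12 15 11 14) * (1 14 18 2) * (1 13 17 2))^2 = (1 4 12 11)(2 17 13)(14 16 15 18)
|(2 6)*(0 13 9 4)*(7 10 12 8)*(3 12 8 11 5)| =|(0 13 9 4)(2 6)(3 12 11 5)(7 10 8)| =12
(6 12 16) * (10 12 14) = (6 14 10 12 16) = [0, 1, 2, 3, 4, 5, 14, 7, 8, 9, 12, 11, 16, 13, 10, 15, 6]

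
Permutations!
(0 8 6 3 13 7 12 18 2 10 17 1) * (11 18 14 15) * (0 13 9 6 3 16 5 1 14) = [8, 13, 10, 9, 4, 1, 16, 12, 3, 6, 17, 18, 0, 7, 15, 11, 5, 14, 2] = (0 8 3 9 6 16 5 1 13 7 12)(2 10 17 14 15 11 18)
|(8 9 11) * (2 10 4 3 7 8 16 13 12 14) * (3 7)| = 11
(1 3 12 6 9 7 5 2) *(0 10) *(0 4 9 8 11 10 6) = [6, 3, 1, 12, 9, 2, 8, 5, 11, 7, 4, 10, 0] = (0 6 8 11 10 4 9 7 5 2 1 3 12)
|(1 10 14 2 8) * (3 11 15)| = |(1 10 14 2 8)(3 11 15)| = 15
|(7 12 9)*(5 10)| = |(5 10)(7 12 9)| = 6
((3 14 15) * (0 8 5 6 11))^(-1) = (0 11 6 5 8)(3 15 14)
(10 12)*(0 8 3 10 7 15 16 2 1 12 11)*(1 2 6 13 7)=[8, 12, 2, 10, 4, 5, 13, 15, 3, 9, 11, 0, 1, 7, 14, 16, 6]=(0 8 3 10 11)(1 12)(6 13 7 15 16)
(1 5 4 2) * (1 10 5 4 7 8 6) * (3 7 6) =[0, 4, 10, 7, 2, 6, 1, 8, 3, 9, 5] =(1 4 2 10 5 6)(3 7 8)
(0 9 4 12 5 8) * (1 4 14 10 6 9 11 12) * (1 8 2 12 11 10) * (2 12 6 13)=(0 10 13 2 6 9 14 1 4 8)(5 12)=[10, 4, 6, 3, 8, 12, 9, 7, 0, 14, 13, 11, 5, 2, 1]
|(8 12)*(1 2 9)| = 6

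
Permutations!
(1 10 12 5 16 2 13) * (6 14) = (1 10 12 5 16 2 13)(6 14) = [0, 10, 13, 3, 4, 16, 14, 7, 8, 9, 12, 11, 5, 1, 6, 15, 2]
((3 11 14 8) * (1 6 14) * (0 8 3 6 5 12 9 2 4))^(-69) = (0 14 1 9)(2 8 3 5)(4 6 11 12)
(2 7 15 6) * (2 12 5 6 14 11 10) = (2 7 15 14 11 10)(5 6 12) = [0, 1, 7, 3, 4, 6, 12, 15, 8, 9, 2, 10, 5, 13, 11, 14]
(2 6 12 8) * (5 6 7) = (2 7 5 6 12 8) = [0, 1, 7, 3, 4, 6, 12, 5, 2, 9, 10, 11, 8]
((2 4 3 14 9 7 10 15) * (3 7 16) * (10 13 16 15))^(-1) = (2 15 9 14 3 16 13 7 4)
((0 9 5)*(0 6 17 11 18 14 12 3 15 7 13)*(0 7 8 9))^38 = (3 6 12 5 14 9 18 8 11 15 17)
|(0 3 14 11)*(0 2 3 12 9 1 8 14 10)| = 10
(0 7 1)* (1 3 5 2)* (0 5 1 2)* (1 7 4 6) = (0 4 6 1 5)(3 7) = [4, 5, 2, 7, 6, 0, 1, 3]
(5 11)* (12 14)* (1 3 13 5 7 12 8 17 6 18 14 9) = (1 3 13 5 11 7 12 9)(6 18 14 8 17) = [0, 3, 2, 13, 4, 11, 18, 12, 17, 1, 10, 7, 9, 5, 8, 15, 16, 6, 14]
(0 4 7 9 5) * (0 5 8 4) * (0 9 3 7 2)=[9, 1, 0, 7, 2, 5, 6, 3, 4, 8]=(0 9 8 4 2)(3 7)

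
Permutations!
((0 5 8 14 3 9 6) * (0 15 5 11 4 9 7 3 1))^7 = (0 8 6 11 14 15 4 1 5 9)(3 7)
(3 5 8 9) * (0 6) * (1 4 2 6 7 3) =[7, 4, 6, 5, 2, 8, 0, 3, 9, 1] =(0 7 3 5 8 9 1 4 2 6)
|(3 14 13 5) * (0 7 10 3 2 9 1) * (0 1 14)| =20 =|(0 7 10 3)(2 9 14 13 5)|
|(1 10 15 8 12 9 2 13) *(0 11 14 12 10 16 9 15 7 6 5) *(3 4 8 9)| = |(0 11 14 12 15 9 2 13 1 16 3 4 8 10 7 6 5)| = 17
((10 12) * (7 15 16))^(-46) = (7 16 15) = ((7 15 16)(10 12))^(-46)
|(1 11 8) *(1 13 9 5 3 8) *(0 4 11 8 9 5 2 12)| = 11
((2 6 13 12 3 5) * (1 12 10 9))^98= (1 9 10 13 6 2 5 3 12)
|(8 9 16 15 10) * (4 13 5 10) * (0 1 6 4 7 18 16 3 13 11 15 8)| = 15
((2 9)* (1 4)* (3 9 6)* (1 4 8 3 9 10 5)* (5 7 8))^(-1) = ((1 5)(2 6 9)(3 10 7 8))^(-1) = (1 5)(2 9 6)(3 8 7 10)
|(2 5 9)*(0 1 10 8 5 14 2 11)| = |(0 1 10 8 5 9 11)(2 14)| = 14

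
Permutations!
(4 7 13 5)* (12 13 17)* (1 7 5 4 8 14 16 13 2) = (1 7 17 12 2)(4 5 8 14 16 13) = [0, 7, 1, 3, 5, 8, 6, 17, 14, 9, 10, 11, 2, 4, 16, 15, 13, 12]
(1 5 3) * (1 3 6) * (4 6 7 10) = (1 5 7 10 4 6) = [0, 5, 2, 3, 6, 7, 1, 10, 8, 9, 4]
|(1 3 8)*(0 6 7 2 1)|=7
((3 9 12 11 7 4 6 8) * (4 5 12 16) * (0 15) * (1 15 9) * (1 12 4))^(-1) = ((0 9 16 1 15)(3 12 11 7 5 4 6 8))^(-1) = (0 15 1 16 9)(3 8 6 4 5 7 11 12)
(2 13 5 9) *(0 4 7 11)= (0 4 7 11)(2 13 5 9)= [4, 1, 13, 3, 7, 9, 6, 11, 8, 2, 10, 0, 12, 5]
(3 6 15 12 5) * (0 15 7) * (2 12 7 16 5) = (0 15 7)(2 12)(3 6 16 5) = [15, 1, 12, 6, 4, 3, 16, 0, 8, 9, 10, 11, 2, 13, 14, 7, 5]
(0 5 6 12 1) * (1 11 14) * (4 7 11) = [5, 0, 2, 3, 7, 6, 12, 11, 8, 9, 10, 14, 4, 13, 1] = (0 5 6 12 4 7 11 14 1)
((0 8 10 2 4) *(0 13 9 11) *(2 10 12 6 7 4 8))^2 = (0 8 6 4 9)(2 12 7 13 11)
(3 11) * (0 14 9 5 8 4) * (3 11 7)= (0 14 9 5 8 4)(3 7)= [14, 1, 2, 7, 0, 8, 6, 3, 4, 5, 10, 11, 12, 13, 9]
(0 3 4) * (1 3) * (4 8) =(0 1 3 8 4) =[1, 3, 2, 8, 0, 5, 6, 7, 4]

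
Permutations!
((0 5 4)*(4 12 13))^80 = (13)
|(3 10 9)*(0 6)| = |(0 6)(3 10 9)| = 6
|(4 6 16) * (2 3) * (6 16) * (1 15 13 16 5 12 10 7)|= 18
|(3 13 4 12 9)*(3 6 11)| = 7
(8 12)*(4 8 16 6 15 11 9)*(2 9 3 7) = (2 9 4 8 12 16 6 15 11 3 7) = [0, 1, 9, 7, 8, 5, 15, 2, 12, 4, 10, 3, 16, 13, 14, 11, 6]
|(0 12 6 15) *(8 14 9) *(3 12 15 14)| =6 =|(0 15)(3 12 6 14 9 8)|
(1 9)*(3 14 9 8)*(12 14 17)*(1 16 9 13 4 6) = (1 8 3 17 12 14 13 4 6)(9 16) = [0, 8, 2, 17, 6, 5, 1, 7, 3, 16, 10, 11, 14, 4, 13, 15, 9, 12]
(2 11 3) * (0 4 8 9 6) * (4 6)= (0 6)(2 11 3)(4 8 9)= [6, 1, 11, 2, 8, 5, 0, 7, 9, 4, 10, 3]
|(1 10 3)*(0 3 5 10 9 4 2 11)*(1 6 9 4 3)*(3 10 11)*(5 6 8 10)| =|(0 1 4 2 3 8 10 6 9 5 11)| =11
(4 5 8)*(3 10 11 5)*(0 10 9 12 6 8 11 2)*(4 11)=[10, 1, 0, 9, 3, 4, 8, 7, 11, 12, 2, 5, 6]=(0 10 2)(3 9 12 6 8 11 5 4)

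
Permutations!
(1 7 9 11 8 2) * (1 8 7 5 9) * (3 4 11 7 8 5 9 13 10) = (1 9 7)(2 5 13 10 3 4 11 8) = [0, 9, 5, 4, 11, 13, 6, 1, 2, 7, 3, 8, 12, 10]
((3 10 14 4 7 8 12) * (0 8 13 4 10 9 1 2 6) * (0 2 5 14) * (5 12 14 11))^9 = (0 8 14 10)(1 12 3 9)(2 6)(5 11)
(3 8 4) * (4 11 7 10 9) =(3 8 11 7 10 9 4) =[0, 1, 2, 8, 3, 5, 6, 10, 11, 4, 9, 7]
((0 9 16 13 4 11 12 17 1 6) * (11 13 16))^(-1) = ((0 9 11 12 17 1 6)(4 13))^(-1) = (0 6 1 17 12 11 9)(4 13)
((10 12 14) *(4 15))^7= (4 15)(10 12 14)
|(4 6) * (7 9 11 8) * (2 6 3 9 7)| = 7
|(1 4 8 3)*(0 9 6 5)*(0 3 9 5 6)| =7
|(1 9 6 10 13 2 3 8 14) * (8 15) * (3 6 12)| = |(1 9 12 3 15 8 14)(2 6 10 13)| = 28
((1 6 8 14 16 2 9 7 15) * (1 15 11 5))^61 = ((1 6 8 14 16 2 9 7 11 5))^61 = (1 6 8 14 16 2 9 7 11 5)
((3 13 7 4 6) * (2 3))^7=(2 3 13 7 4 6)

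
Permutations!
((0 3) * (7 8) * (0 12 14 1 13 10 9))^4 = (0 1)(3 13)(9 14)(10 12)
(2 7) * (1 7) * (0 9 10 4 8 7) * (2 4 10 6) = [9, 0, 1, 3, 8, 5, 2, 4, 7, 6, 10] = (10)(0 9 6 2 1)(4 8 7)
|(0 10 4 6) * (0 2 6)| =|(0 10 4)(2 6)| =6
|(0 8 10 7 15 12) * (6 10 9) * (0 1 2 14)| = |(0 8 9 6 10 7 15 12 1 2 14)| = 11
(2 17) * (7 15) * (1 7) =[0, 7, 17, 3, 4, 5, 6, 15, 8, 9, 10, 11, 12, 13, 14, 1, 16, 2] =(1 7 15)(2 17)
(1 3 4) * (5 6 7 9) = (1 3 4)(5 6 7 9) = [0, 3, 2, 4, 1, 6, 7, 9, 8, 5]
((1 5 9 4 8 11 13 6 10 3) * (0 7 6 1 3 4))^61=(0 11 7 13 6 1 10 5 4 9 8)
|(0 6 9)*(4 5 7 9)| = 6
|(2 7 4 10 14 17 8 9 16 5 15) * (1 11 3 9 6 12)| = 16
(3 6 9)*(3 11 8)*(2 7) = (2 7)(3 6 9 11 8) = [0, 1, 7, 6, 4, 5, 9, 2, 3, 11, 10, 8]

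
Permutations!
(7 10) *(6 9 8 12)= (6 9 8 12)(7 10)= [0, 1, 2, 3, 4, 5, 9, 10, 12, 8, 7, 11, 6]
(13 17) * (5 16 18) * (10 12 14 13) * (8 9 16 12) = (5 12 14 13 17 10 8 9 16 18) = [0, 1, 2, 3, 4, 12, 6, 7, 9, 16, 8, 11, 14, 17, 13, 15, 18, 10, 5]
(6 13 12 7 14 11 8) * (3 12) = [0, 1, 2, 12, 4, 5, 13, 14, 6, 9, 10, 8, 7, 3, 11] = (3 12 7 14 11 8 6 13)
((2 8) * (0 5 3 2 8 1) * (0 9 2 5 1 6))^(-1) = ((0 1 9 2 6)(3 5))^(-1) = (0 6 2 9 1)(3 5)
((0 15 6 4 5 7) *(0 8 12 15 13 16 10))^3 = ((0 13 16 10)(4 5 7 8 12 15 6))^3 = (0 10 16 13)(4 8 6 7 15 5 12)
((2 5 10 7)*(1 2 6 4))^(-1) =((1 2 5 10 7 6 4))^(-1) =(1 4 6 7 10 5 2)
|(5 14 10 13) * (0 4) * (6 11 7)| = |(0 4)(5 14 10 13)(6 11 7)| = 12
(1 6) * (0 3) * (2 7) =(0 3)(1 6)(2 7) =[3, 6, 7, 0, 4, 5, 1, 2]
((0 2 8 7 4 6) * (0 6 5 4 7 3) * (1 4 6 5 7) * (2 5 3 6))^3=((0 5 2 8 6 3)(1 4 7))^3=(0 8)(2 3)(5 6)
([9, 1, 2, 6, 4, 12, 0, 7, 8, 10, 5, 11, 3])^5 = (0 3 5 9 6 12 10)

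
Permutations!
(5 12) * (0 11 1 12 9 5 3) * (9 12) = [11, 9, 2, 0, 4, 12, 6, 7, 8, 5, 10, 1, 3] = (0 11 1 9 5 12 3)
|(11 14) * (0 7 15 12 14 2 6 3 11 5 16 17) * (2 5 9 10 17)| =|(0 7 15 12 14 9 10 17)(2 6 3 11 5 16)| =24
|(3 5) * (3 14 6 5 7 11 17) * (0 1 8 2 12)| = 60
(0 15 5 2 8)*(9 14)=(0 15 5 2 8)(9 14)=[15, 1, 8, 3, 4, 2, 6, 7, 0, 14, 10, 11, 12, 13, 9, 5]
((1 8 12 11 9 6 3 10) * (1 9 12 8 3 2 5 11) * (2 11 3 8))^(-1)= ((1 8 2 5 3 10 9 6 11 12))^(-1)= (1 12 11 6 9 10 3 5 2 8)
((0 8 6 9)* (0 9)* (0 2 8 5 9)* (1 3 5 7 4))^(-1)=(0 9 5 3 1 4 7)(2 6 8)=((0 7 4 1 3 5 9)(2 8 6))^(-1)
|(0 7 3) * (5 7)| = |(0 5 7 3)| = 4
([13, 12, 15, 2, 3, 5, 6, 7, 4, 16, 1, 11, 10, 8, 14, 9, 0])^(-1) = (0 16 9 15 2 3 4 8 13)(1 10 12)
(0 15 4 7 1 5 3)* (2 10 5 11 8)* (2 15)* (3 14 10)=(0 2 3)(1 11 8 15 4 7)(5 14 10)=[2, 11, 3, 0, 7, 14, 6, 1, 15, 9, 5, 8, 12, 13, 10, 4]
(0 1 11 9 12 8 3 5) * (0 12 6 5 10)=(0 1 11 9 6 5 12 8 3 10)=[1, 11, 2, 10, 4, 12, 5, 7, 3, 6, 0, 9, 8]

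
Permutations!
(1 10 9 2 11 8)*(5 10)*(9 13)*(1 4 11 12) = (1 5 10 13 9 2 12)(4 11 8) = [0, 5, 12, 3, 11, 10, 6, 7, 4, 2, 13, 8, 1, 9]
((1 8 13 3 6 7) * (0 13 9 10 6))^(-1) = (0 3 13)(1 7 6 10 9 8)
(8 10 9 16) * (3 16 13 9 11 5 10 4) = (3 16 8 4)(5 10 11)(9 13) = [0, 1, 2, 16, 3, 10, 6, 7, 4, 13, 11, 5, 12, 9, 14, 15, 8]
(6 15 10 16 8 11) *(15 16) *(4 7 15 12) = [0, 1, 2, 3, 7, 5, 16, 15, 11, 9, 12, 6, 4, 13, 14, 10, 8] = (4 7 15 10 12)(6 16 8 11)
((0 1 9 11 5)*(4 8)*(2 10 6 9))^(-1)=(0 5 11 9 6 10 2 1)(4 8)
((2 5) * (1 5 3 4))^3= ((1 5 2 3 4))^3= (1 3 5 4 2)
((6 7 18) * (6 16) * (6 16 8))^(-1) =((6 7 18 8))^(-1) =(6 8 18 7)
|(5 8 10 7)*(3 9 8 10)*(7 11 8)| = 7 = |(3 9 7 5 10 11 8)|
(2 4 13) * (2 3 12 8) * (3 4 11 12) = (2 11 12 8)(4 13) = [0, 1, 11, 3, 13, 5, 6, 7, 2, 9, 10, 12, 8, 4]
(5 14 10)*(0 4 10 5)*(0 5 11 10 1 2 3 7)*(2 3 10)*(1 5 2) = (0 4 5 14 11 1 3 7)(2 10) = [4, 3, 10, 7, 5, 14, 6, 0, 8, 9, 2, 1, 12, 13, 11]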